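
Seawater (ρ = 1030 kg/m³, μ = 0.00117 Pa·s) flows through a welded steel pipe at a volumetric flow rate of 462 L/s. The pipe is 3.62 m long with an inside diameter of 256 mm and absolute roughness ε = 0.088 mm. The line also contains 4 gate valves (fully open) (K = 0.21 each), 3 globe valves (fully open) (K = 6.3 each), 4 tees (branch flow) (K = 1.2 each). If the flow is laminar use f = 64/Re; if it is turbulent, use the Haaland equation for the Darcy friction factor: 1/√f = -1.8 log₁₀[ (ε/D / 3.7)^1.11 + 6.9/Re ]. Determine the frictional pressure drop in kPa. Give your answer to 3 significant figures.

ΔP ≈ 1030 kPa

Q = 462 L/s = 462/1000 = 0.462 m³/s.
Cross-sectional area A = πD²/4 = π(0.256)²/4 = 0.05147 m²; mean velocity V = Q/A = 0.462/0.05147 = 8.976 m/s.
Reynolds number Re = ρVD/μ = 1030 · 8.976 · 0.256 / 0.00117 = 2.023e+06.
Re > 4000 → turbulent. Relative roughness ε/D = 8.8e-05/0.256 = 0.000344. Haaland: 1/√f = -1.8 log₁₀[(0.000344/3.7)^1.11 + 6.9/2.023e+06] = -1.8 log₁₀[3.35e-05 + 3.41e-06] = 7.98, so f = 0.0157.
Total minor-loss coefficient ΣK = 4·0.21 + 3·6.3 + 4·1.2 = 24.5.
ΔP = [f·L/D + ΣK]·(ρV²/2) = [0.0157·3.62/0.256 + 24.5]·(1030·8.976²/2) = [0.2221 + 24.5]·4.149e+04 = 1.027e+06 Pa.
ΔP = 1.027e+06 Pa = 1030 kPa.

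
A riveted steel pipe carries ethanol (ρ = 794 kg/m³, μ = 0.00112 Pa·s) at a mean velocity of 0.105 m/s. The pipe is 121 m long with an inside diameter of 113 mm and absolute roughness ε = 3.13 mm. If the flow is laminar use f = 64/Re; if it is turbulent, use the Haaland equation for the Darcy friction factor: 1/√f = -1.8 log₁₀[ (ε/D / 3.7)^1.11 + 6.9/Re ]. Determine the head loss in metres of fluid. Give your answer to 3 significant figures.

Reynolds number Re = ρVD/μ = 794 · 0.105 · 0.113 / 0.00112 = 8411.
Re > 4000 → turbulent. Relative roughness ε/D = 0.00313/0.113 = 0.0277. Haaland: 1/√f = -1.8 log₁₀[(0.0277/3.7)^1.11 + 6.9/8411] = -1.8 log₁₀[0.00437 + 0.00082] = 4.113, so f = 0.05912.
Darcy-Weisbach: ΔP = f(L/D)(ρV²/2) = 0.05912·(121/0.113)·(794·0.105²/2) = 0.05912·1071·4.377 = 277.1 Pa.
Head loss h_f = ΔP/(ρg) = 277.1/(794·9.81) = 0.0356 m.

h_f ≈ 0.0356 m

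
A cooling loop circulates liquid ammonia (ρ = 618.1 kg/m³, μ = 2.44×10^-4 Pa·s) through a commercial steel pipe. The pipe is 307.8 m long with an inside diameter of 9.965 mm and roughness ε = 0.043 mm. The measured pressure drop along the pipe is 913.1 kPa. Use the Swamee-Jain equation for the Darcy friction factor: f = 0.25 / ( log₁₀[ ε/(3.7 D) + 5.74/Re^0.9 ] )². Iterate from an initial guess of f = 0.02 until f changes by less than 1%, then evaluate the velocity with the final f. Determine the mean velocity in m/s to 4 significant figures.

V ≈ 1.738 m/s

Rearranging Darcy-Weisbach: V = √(2·ΔP·D/(f·L·ρ)). With ε/D = 4.3e-05/0.009965 = 0.00432, iterate starting from f = 0.02:
  f = 0.02 → V = √(2·9.131e+05·0.009965/(0.02·307.8·618.1)) = 2.187 m/s; Re = ρVD/μ = 5.521e+04; f → 0.0312
  f = 0.0312 → V = 1.751 m/s; Re = 4.42e+04; f → 0.03164
  f = 0.03164 → V = 1.739 m/s; Re = 4.389e+04; f → 0.03165
Converged (Δf/f < 1%). With the final f = 0.03165: V = √(2·9.131e+05·0.009965/(0.03165·307.8·618.1)) = 1.738 m/s.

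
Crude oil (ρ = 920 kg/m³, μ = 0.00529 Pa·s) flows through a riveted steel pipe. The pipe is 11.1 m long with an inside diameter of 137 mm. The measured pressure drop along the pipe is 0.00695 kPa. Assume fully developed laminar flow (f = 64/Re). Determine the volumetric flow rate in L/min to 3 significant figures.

Q ≈ 61.4 L/min

For laminar flow, f = 64/Re with Re = ρVD/μ, so Darcy-Weisbach reduces to ΔP = 32μLV/D². Solving for V: V = ΔP·D²/(32μL) = 6.95·(0.137)²/(32·0.00529·11.1) = 0.06942 m/s.
Check: Re = ρVD/μ = 920·0.06942·0.137/0.00529 = 1654 < 2300, so the laminar assumption holds.
Q = V·A = 0.06942·(π/4·0.137²) = 0.001023 m³/s = 61.4 L/min.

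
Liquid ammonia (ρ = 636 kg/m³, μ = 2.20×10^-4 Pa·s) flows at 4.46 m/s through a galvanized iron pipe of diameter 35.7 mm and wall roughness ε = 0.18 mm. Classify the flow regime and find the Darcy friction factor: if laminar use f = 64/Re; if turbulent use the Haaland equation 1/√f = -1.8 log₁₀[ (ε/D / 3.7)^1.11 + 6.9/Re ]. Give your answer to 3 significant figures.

f ≈ 0.0307

Re = ρVD/μ = 636·4.46·0.0357/0.00022 = 4.603e+05.
Re > 4000 → turbulent. ε/D = 0.00018/0.0357 = 0.00504; Haaland: 1/√f = -1.8 log₁₀[0.000659 + 1.5e-05] = 5.708, so f = 0.03069.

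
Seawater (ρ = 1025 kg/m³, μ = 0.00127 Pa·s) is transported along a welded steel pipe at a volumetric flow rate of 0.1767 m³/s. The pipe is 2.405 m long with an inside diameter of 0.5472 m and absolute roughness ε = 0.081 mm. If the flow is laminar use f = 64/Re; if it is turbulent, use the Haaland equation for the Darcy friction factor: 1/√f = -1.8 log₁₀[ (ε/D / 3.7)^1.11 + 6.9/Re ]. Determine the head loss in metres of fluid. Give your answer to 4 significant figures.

h_f ≈ 0.001954 m

Cross-sectional area A = πD²/4 = π(0.5472)²/4 = 0.2352 m²; mean velocity V = Q/A = 0.1767/0.2352 = 0.7514 m/s.
Reynolds number Re = ρVD/μ = 1025 · 0.7514 · 0.5472 / 0.00127 = 3.318e+05.
Re > 4000 → turbulent. Relative roughness ε/D = 8.1e-05/0.5472 = 0.000148. Haaland: 1/√f = -1.8 log₁₀[(0.000148/3.7)^1.11 + 6.9/3.318e+05] = -1.8 log₁₀[1.31e-05 + 2.08e-05] = 8.045, so f = 0.01545.
Darcy-Weisbach: ΔP = f(L/D)(ρV²/2) = 0.01545·(2.405/0.5472)·(1025·0.7514²/2) = 0.01545·4.395·289.3 = 19.65 Pa.
Head loss h_f = ΔP/(ρg) = 19.65/(1025·9.81) = 0.001954 m.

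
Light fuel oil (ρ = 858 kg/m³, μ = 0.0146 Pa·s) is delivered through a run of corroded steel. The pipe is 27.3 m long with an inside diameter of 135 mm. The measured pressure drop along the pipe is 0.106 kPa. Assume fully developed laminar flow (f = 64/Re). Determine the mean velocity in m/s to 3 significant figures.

V ≈ 0.151 m/s

For laminar flow, f = 64/Re with Re = ρVD/μ, so Darcy-Weisbach reduces to ΔP = 32μLV/D². Solving for V: V = ΔP·D²/(32μL) = 106·(0.135)²/(32·0.0146·27.3) = 0.1515 m/s.
Check: Re = ρVD/μ = 858·0.1515·0.135/0.0146 = 1202 < 2300, so the laminar assumption holds.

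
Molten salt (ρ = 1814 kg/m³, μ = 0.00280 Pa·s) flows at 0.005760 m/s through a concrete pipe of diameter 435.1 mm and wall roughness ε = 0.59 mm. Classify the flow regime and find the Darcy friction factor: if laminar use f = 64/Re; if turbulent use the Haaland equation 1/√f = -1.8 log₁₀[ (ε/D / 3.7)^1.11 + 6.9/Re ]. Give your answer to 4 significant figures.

f ≈ 0.03942

Re = ρVD/μ = 1814·0.00576·0.4351/0.0028 = 1624.
Re < 2300 → laminar, so f = 64/Re = 0.03942 (roughness is irrelevant in laminar flow).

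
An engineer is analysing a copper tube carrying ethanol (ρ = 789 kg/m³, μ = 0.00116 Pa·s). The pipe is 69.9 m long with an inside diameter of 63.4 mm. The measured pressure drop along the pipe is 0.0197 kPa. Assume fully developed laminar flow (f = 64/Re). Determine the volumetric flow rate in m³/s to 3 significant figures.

Q ≈ 9.63×10^-5 m³/s

For laminar flow, f = 64/Re with Re = ρVD/μ, so Darcy-Weisbach reduces to ΔP = 32μLV/D². Solving for V: V = ΔP·D²/(32μL) = 19.7·(0.0634)²/(32·0.00116·69.9) = 0.03052 m/s.
Check: Re = ρVD/μ = 789·0.03052·0.0634/0.00116 = 1316 < 2300, so the laminar assumption holds.
Q = V·A = 0.03052·(π/4·0.0634²) = 9.634e-05 m³/s = 9.63×10^-5 m³/s.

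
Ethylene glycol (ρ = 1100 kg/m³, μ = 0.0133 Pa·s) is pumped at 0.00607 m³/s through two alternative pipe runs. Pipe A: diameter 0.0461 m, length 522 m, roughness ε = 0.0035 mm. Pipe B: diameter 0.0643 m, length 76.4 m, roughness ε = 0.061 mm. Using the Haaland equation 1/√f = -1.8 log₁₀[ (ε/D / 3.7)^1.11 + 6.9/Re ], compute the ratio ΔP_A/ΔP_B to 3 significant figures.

Pipe A: V = Q/A = 0.00607/0.001669 = 3.637 m/s; Re = 1.387e+04; ε/D = 7.59e-05; Haaland → f = 0.02838; ΔP_A = f(L/D)(ρV²/2) = 2.338e+06 Pa.
Pipe B: V = Q/A = 0.00607/0.003247 = 1.869 m/s; Re = 9941; ε/D = 0.000949; Haaland → f = 0.03215; ΔP_B = f(L/D)(ρV²/2) = 7.342e+04 Pa.
ΔP_A/ΔP_B = 2.338e+06/7.342e+04 = 31.8.

ΔP_A/ΔP_B ≈ 31.8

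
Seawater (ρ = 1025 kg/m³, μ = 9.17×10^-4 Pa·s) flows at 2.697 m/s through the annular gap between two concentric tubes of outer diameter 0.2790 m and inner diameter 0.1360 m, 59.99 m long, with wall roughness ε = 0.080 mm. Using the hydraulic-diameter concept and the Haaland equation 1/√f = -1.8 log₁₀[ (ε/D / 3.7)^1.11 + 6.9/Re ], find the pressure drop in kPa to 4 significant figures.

ΔP ≈ 28.24 kPa

Hydraulic diameter D_h = 4A/P = D_o - D_i = 0.279 - 0.136 = 0.143 m.
Re = ρVD_h/μ = 1025·2.697·0.143/0.000917 = 4.311e+05.
ε/D_h = 8e-05/0.143 = 0.000559; Haaland gives 1/√f = -1.8 log₁₀[5.75e-05+1.6e-05] = 7.441, so f = 0.01806.
ΔP = f(L/D_h)(ρV²/2) = 0.01806·59.99/0.143·3728 = 2.824e+04 Pa.
ΔP = 28.24 kPa.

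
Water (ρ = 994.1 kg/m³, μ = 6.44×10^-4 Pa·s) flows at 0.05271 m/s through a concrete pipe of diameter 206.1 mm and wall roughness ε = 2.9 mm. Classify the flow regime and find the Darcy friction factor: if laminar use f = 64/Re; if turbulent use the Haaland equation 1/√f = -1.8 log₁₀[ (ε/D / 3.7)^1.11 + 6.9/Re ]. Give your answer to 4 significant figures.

f ≈ 0.04541

Re = ρVD/μ = 994.1·0.05271·0.2061/0.000644 = 1.677e+04.
Re > 4000 → turbulent. ε/D = 0.0029/0.2061 = 0.0141; Haaland: 1/√f = -1.8 log₁₀[0.00206 + 0.000411] = 4.693, so f = 0.04541.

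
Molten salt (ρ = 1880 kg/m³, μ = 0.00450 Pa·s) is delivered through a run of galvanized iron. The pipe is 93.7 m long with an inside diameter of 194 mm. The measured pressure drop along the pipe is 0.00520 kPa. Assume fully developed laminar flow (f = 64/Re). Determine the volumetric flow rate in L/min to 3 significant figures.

For laminar flow, f = 64/Re with Re = ρVD/μ, so Darcy-Weisbach reduces to ΔP = 32μLV/D². Solving for V: V = ΔP·D²/(32μL) = 5.2·(0.194)²/(32·0.0045·93.7) = 0.0145 m/s.
Check: Re = ρVD/μ = 1880·0.0145·0.194/0.0045 = 1176 < 2300, so the laminar assumption holds.
Q = V·A = 0.0145·(π/4·0.194²) = 0.0004287 m³/s = 25.7 L/min.

Q ≈ 25.7 L/min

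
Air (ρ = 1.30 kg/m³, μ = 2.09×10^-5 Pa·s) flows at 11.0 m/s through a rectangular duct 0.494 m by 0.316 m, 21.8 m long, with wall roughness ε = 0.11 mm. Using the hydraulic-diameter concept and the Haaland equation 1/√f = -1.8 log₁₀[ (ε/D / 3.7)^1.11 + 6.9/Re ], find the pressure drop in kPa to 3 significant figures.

Hydraulic diameter D_h = 4A/P = 4·(0.494·0.316)/(2·(0.494+0.316)) = 0.6244/1.62 = 0.3854 m.
Re = ρVD_h/μ = 1.3·11·0.3854/2.09e-05 = 2.637e+05.
ε/D_h = 0.00011/0.3854 = 0.000285; Haaland gives 1/√f = -1.8 log₁₀[2.72e-05+2.62e-05] = 7.691, so f = 0.01691.
ΔP = f(L/D_h)(ρV²/2) = 0.01691·21.8/0.3854·78.65 = 75.21 Pa.
ΔP = 0.0752 kPa.

ΔP ≈ 0.0752 kPa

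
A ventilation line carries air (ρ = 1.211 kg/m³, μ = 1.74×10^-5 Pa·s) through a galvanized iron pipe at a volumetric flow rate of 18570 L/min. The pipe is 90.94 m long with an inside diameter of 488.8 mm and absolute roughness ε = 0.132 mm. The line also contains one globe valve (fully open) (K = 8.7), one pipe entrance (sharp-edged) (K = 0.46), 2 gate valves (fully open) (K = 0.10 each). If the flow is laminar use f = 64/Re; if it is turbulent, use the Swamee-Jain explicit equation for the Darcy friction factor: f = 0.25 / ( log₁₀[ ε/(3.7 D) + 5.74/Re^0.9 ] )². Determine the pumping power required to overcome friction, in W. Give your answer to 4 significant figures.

Q = 18570 L/min = 18570/60000 = 0.3095 m³/s.
Cross-sectional area A = πD²/4 = π(0.4888)²/4 = 0.1877 m²; mean velocity V = Q/A = 0.3095/0.1877 = 1.649 m/s.
Reynolds number Re = ρVD/μ = 1.211 · 1.649 · 0.4888 / 1.74e-05 = 5.611e+04.
Re > 4000 → turbulent. Relative roughness ε/D = 0.000132/0.4888 = 0.00027. Swamee-Jain: f = 0.25/(log₁₀[0.00027/3.7 + 5.74/5.611e+04^0.9])² = 0.25/(log₁₀[7.3e-05 + 0.000305])² = 0.25/(-3.422)² = 0.02135.
Total minor-loss coefficient ΣK = 1·8.7 + 1·0.46 + 2·0.1 = 9.36.
ΔP = [f·L/D + ΣK]·(ρV²/2) = [0.02135·90.94/0.4888 + 9.36]·(1.211·1.649²/2) = [3.972 + 9.36]·1.647 = 21.96 Pa.
Pumping power P = QΔP = 0.3095·21.96 = 6.7963 W = 6.796 W.

P ≈ 6.796 W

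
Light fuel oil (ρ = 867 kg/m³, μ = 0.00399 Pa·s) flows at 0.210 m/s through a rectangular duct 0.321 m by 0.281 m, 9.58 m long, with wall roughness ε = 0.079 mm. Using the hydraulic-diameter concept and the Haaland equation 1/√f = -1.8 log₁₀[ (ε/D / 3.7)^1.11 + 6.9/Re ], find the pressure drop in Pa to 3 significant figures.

Hydraulic diameter D_h = 4A/P = 4·(0.321·0.281)/(2·(0.321+0.281)) = 0.3608/1.204 = 0.2997 m.
Re = ρVD_h/μ = 867·0.21·0.2997/0.00399 = 1.367e+04.
ε/D_h = 7.9e-05/0.2997 = 0.000264; Haaland gives 1/√f = -1.8 log₁₀[2.49e-05+0.000505] = 5.897, so f = 0.02876.
ΔP = f(L/D_h)(ρV²/2) = 0.02876·9.58/0.2997·19.12 = 17.57 Pa.

ΔP ≈ 17.6 Pa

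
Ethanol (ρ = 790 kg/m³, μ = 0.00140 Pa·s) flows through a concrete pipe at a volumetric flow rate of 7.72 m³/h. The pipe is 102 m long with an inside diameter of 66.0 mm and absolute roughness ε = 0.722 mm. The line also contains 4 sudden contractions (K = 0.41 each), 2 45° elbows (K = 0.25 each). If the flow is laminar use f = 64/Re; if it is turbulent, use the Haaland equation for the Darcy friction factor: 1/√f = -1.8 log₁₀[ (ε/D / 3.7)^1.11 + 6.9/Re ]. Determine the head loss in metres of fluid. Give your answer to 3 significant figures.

Q = 7.72 m³/h = 7.72/3600 = 0.002144 m³/s.
Cross-sectional area A = πD²/4 = π(0.066)²/4 = 0.003421 m²; mean velocity V = Q/A = 0.002144/0.003421 = 0.6268 m/s.
Reynolds number Re = ρVD/μ = 790 · 0.6268 · 0.066 / 0.0014 = 2.334e+04.
Re > 4000 → turbulent. Relative roughness ε/D = 0.000722/0.066 = 0.0109. Haaland: 1/√f = -1.8 log₁₀[(0.0109/3.7)^1.11 + 6.9/2.334e+04] = -1.8 log₁₀[0.00156 + 0.000296] = 4.918, so f = 0.04135.
Total minor-loss coefficient ΣK = 4·0.41 + 2·0.25 = 2.14.
ΔP = [f·L/D + ΣK]·(ρV²/2) = [0.04135·102/0.066 + 2.14]·(790·0.6268²/2) = [63.91 + 2.14]·155.2 = 1.025e+04 Pa.
Head loss h_f = ΔP/(ρg) = 1.025e+04/(790·9.81) = 1.32 m.

h_f ≈ 1.32 m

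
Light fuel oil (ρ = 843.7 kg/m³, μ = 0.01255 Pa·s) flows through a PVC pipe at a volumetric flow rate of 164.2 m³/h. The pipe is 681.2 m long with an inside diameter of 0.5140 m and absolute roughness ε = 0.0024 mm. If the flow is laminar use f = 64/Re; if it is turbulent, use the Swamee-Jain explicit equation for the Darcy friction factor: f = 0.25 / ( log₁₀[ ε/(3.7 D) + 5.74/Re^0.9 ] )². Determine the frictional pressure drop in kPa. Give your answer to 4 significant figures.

Q = 164.2 m³/h = 164.2/3600 = 0.04561 m³/s.
Cross-sectional area A = πD²/4 = π(0.514)²/4 = 0.2075 m²; mean velocity V = Q/A = 0.04561/0.2075 = 0.2198 m/s.
Reynolds number Re = ρVD/μ = 843.7 · 0.2198 · 0.514 / 0.0126 = 7596.
Re > 4000 → turbulent. Relative roughness ε/D = 2.4e-06/0.514 = 4.67e-06. Swamee-Jain: f = 0.25/(log₁₀[4.67e-06/3.7 + 5.74/7596^0.9])² = 0.25/(log₁₀[1.26e-06 + 0.00185])² = 0.25/(-2.733)² = 0.03346.
Darcy-Weisbach: ΔP = f(L/D)(ρV²/2) = 0.03346·(681.2/0.514)·(843.7·0.2198²/2) = 0.03346·1325·20.38 = 904 Pa.
ΔP = 904 Pa = 0.9040 kPa.

ΔP ≈ 0.9040 kPa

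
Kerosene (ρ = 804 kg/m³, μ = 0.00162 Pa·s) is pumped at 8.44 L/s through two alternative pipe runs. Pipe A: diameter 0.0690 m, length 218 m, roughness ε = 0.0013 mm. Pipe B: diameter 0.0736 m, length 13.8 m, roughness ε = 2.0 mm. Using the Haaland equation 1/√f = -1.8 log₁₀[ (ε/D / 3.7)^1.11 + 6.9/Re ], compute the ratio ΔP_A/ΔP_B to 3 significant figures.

ΔP_A/ΔP_B ≈ 7.43

Pipe A: V = Q/A = 0.00844/0.003739 = 2.257 m/s; Re = 7.729e+04; ε/D = 1.88e-05; Haaland → f = 0.01888; ΔP_A = f(L/D)(ρV²/2) = 1.222e+05 Pa.
Pipe B: V = Q/A = 0.00844/0.004254 = 1.984 m/s; Re = 7.246e+04; ε/D = 0.0272; Haaland → f = 0.05545; ΔP_B = f(L/D)(ρV²/2) = 1.645e+04 Pa.
ΔP_A/ΔP_B = 1.222e+05/1.645e+04 = 7.43.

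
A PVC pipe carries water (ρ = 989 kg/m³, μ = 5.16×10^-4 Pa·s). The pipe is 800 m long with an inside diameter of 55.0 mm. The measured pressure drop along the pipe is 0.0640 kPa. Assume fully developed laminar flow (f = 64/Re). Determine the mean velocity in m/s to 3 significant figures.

V ≈ 0.0147 m/s

For laminar flow, f = 64/Re with Re = ρVD/μ, so Darcy-Weisbach reduces to ΔP = 32μLV/D². Solving for V: V = ΔP·D²/(32μL) = 64·(0.055)²/(32·0.000516·800) = 0.01466 m/s.
Check: Re = ρVD/μ = 989·0.01466·0.055/0.000516 = 1545 < 2300, so the laminar assumption holds.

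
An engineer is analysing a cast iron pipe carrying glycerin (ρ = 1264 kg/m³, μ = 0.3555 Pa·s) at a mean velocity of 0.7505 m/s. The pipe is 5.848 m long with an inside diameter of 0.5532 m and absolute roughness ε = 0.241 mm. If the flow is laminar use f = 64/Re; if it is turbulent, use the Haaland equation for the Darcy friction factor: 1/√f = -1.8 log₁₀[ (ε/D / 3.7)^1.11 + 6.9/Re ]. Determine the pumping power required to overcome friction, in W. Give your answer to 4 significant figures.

P ≈ 29.43 W

Reynolds number Re = ρVD/μ = 1264 · 0.7505 · 0.5532 / 0.355 = 1476.
Re < 2300 → laminar flow, so f = 64/Re = 64/1476 = 0.04336 (the turbulent correlation is not needed).
Darcy-Weisbach: ΔP = f(L/D)(ρV²/2) = 0.04336·(5.848/0.5532)·(1264·0.7505²/2) = 0.04336·10.57·356 = 163.1 Pa.
Q = V·A = 0.7505·0.2404 = 0.1804 m³/s.
Pumping power P = QΔP = 0.1804·163.1 = 29.430 W = 29.43 W.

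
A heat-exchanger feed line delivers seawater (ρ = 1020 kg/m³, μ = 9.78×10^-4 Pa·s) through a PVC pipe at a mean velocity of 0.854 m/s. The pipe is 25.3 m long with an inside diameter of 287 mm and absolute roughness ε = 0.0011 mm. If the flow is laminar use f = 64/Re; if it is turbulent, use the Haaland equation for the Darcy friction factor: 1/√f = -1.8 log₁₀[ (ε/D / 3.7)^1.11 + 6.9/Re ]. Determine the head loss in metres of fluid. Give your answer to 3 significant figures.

h_f ≈ 0.0485 m

Reynolds number Re = ρVD/μ = 1020 · 0.854 · 0.287 / 0.000978 = 2.556e+05.
Re > 4000 → turbulent. Relative roughness ε/D = 1.1e-06/0.287 = 3.83e-06. Haaland: 1/√f = -1.8 log₁₀[(3.83e-06/3.7)^1.11 + 6.9/2.556e+05] = -1.8 log₁₀[2.28e-07 + 2.7e-05] = 8.217, so f = 0.01481.
Darcy-Weisbach: ΔP = f(L/D)(ρV²/2) = 0.01481·(25.3/0.287)·(1020·0.854²/2) = 0.01481·88.15·372 = 485.6 Pa.
Head loss h_f = ΔP/(ρg) = 485.6/(1020·9.81) = 0.0485 m.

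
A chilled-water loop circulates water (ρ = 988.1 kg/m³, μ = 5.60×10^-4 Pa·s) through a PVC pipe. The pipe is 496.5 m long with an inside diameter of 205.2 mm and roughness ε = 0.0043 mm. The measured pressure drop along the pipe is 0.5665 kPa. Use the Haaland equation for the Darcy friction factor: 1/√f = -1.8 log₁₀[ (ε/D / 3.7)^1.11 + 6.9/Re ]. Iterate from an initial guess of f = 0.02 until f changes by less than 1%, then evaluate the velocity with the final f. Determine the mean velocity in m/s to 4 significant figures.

Rearranging Darcy-Weisbach: V = √(2·ΔP·D/(f·L·ρ)). With ε/D = 4.3e-06/0.2052 = 2.1e-05, iterate starting from f = 0.02:
  f = 0.02 → V = √(2·566.5·0.2052/(0.02·496.5·988.1)) = 0.1539 m/s; Re = ρVD/μ = 5.573e+04; f → 0.02027
  f = 0.02027 → V = 0.1529 m/s; Re = 5.536e+04; f → 0.0203
Converged (Δf/f < 1%). With the final f = 0.0203: V = √(2·566.5·0.2052/(0.0203·496.5·988.1)) = 0.1528 m/s.

V ≈ 0.1528 m/s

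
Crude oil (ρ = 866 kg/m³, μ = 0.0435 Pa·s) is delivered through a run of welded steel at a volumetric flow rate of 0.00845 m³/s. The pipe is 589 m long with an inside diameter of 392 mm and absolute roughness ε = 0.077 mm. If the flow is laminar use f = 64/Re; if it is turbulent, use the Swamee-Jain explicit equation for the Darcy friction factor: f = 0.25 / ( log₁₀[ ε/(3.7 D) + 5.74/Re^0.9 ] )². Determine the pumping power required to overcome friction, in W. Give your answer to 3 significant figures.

Cross-sectional area A = πD²/4 = π(0.392)²/4 = 0.1207 m²; mean velocity V = Q/A = 0.00845/0.1207 = 0.07002 m/s.
Reynolds number Re = ρVD/μ = 866 · 0.07002 · 0.392 / 0.0435 = 546.4.
Re < 2300 → laminar flow, so f = 64/Re = 64/546.4 = 0.1171 (the turbulent correlation is not needed).
Darcy-Weisbach: ΔP = f(L/D)(ρV²/2) = 0.1171·(589/0.392)·(866·0.07002²/2) = 0.1171·1503·2.123 = 373.6 Pa.
Pumping power P = QΔP = 0.00845·373.6 = 3.157 W = 3.16 W.

P ≈ 3.16 W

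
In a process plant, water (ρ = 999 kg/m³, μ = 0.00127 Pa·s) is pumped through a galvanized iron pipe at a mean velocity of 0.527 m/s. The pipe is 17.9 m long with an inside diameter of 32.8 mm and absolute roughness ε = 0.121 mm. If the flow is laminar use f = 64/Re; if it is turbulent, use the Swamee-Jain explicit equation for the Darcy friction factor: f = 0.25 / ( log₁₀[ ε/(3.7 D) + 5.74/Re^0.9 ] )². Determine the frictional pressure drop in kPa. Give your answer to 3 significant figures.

Reynolds number Re = ρVD/μ = 999 · 0.527 · 0.0328 / 0.00127 = 1.36e+04.
Re > 4000 → turbulent. Relative roughness ε/D = 0.000121/0.0328 = 0.00369. Swamee-Jain: f = 0.25/(log₁₀[0.00369/3.7 + 5.74/1.36e+04^0.9])² = 0.25/(log₁₀[0.000997 + 0.00109])² = 0.25/(-2.68)² = 0.03481.
Darcy-Weisbach: ΔP = f(L/D)(ρV²/2) = 0.03481·(17.9/0.0328)·(999·0.527²/2) = 0.03481·545.7·138.7 = 2636 Pa.
ΔP = 2636 Pa = 2.64 kPa.

ΔP ≈ 2.64 kPa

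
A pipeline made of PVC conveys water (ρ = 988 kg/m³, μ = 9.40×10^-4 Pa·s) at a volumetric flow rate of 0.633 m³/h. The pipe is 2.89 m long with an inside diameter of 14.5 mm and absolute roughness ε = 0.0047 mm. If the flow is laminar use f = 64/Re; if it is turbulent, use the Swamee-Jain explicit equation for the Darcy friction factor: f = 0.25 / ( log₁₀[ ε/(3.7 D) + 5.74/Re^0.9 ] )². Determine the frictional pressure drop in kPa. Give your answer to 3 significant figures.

Q = 0.633 m³/h = 0.633/3600 = 0.0001758 m³/s.
Cross-sectional area A = πD²/4 = π(0.0145)²/4 = 0.0001651 m²; mean velocity V = Q/A = 0.0001758/0.0001651 = 1.065 m/s.
Reynolds number Re = ρVD/μ = 988 · 1.065 · 0.0145 / 0.00094 = 1.623e+04.
Re > 4000 → turbulent. Relative roughness ε/D = 4.7e-06/0.0145 = 0.000324. Swamee-Jain: f = 0.25/(log₁₀[0.000324/3.7 + 5.74/1.623e+04^0.9])² = 0.25/(log₁₀[8.76e-05 + 0.000933])² = 0.25/(-2.991)² = 0.02794.
Darcy-Weisbach: ΔP = f(L/D)(ρV²/2) = 0.02794·(2.89/0.0145)·(988·1.065²/2) = 0.02794·199.3·560.1 = 3119 Pa.
ΔP = 3119 Pa = 3.12 kPa.

ΔP ≈ 3.12 kPa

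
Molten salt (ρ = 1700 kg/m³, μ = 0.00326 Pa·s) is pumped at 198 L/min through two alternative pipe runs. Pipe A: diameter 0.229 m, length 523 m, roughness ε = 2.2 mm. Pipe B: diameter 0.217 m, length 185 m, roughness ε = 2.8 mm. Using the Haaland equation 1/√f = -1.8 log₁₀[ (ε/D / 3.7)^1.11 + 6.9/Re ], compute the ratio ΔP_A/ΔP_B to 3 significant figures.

Pipe A: V = Q/A = 0.0033/0.04119 = 0.08012 m/s; Re = 9568; ε/D = 0.00961; Haaland → f = 0.04284; ΔP_A = f(L/D)(ρV²/2) = 533.9 Pa.
Pipe B: V = Q/A = 0.0033/0.03698 = 0.08923 m/s; Re = 1.01e+04; ε/D = 0.0129; Haaland → f = 0.04592; ΔP_B = f(L/D)(ρV²/2) = 264.9 Pa.
ΔP_A/ΔP_B = 533.9/264.9 = 2.02.

ΔP_A/ΔP_B ≈ 2.02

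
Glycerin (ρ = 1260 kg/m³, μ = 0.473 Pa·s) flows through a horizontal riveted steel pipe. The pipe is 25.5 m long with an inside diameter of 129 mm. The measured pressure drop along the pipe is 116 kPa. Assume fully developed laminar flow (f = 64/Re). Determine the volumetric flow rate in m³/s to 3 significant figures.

Q ≈ 0.0654 m³/s

For laminar flow, f = 64/Re with Re = ρVD/μ, so Darcy-Weisbach reduces to ΔP = 32μLV/D². Solving for V: V = ΔP·D²/(32μL) = 1.16e+05·(0.129)²/(32·0.473·25.5) = 5.001 m/s.
Check: Re = ρVD/μ = 1260·5.001·0.129/0.473 = 1719 < 2300, so the laminar assumption holds.
Q = V·A = 5.001·(π/4·0.129²) = 0.06537 m³/s = 0.0654 m³/s.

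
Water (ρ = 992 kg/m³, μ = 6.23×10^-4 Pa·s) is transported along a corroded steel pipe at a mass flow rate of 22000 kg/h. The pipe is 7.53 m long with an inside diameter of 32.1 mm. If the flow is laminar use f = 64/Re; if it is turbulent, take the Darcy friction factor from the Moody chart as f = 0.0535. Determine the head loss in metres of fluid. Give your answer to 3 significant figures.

h_f ≈ 37.1 m

ṁ = 22000 kg/h = 22000/3600 = 6.111 kg/s.
A = πD²/4 = π(0.0321)²/4 = 0.0008093 m²; mean velocity V = ṁ/(ρA) = 6.111/(992 · 0.0008093) = 7.612 m/s.
Reynolds number Re = ρVD/μ = 992 · 7.612 · 0.0321 / 0.000623 = 3.891e+05.
Re > 4000 → turbulent; use the Moody-chart value f = 0.0535.
Darcy-Weisbach: ΔP = f(L/D)(ρV²/2) = 0.0535·(7.53/0.0321)·(992·7.612²/2) = 0.0535·234.6·2.874e+04 = 3.607e+05 Pa.
Head loss h_f = ΔP/(ρg) = 3.607e+05/(992·9.81) = 37.1 m.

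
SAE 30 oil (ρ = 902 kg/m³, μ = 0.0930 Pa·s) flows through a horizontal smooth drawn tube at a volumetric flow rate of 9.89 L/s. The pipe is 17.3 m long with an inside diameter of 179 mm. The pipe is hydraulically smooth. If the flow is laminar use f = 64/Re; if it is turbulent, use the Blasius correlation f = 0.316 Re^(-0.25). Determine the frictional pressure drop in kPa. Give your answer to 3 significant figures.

Q = 9.89 L/s = 9.89/1000 = 0.00989 m³/s.
Cross-sectional area A = πD²/4 = π(0.179)²/4 = 0.02516 m²; mean velocity V = Q/A = 0.00989/0.02516 = 0.393 m/s.
Reynolds number Re = ρVD/μ = 902 · 0.393 · 0.179 / 0.093 = 682.3.
Re < 2300 → laminar flow, so f = 64/Re = 64/682.3 = 0.0938 (the turbulent correlation is not needed).
Darcy-Weisbach: ΔP = f(L/D)(ρV²/2) = 0.0938·(17.3/0.179)·(902·0.393²/2) = 0.0938·96.65·69.66 = 631.5 Pa.
ΔP = 631.5 Pa = 0.631 kPa.

ΔP ≈ 0.631 kPa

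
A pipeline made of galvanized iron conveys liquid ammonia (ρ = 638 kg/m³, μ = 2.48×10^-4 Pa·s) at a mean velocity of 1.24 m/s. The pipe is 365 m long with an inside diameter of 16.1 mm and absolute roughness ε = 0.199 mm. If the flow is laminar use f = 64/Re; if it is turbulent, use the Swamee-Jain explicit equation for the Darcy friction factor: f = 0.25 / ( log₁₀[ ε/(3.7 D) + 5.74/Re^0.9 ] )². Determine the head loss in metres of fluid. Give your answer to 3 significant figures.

Reynolds number Re = ρVD/μ = 638 · 1.24 · 0.0161 / 0.000248 = 5.136e+04.
Re > 4000 → turbulent. Relative roughness ε/D = 0.000199/0.0161 = 0.0124. Swamee-Jain: f = 0.25/(log₁₀[0.0124/3.7 + 5.74/5.136e+04^0.9])² = 0.25/(log₁₀[0.00334 + 0.000331])² = 0.25/(-2.435)² = 0.04216.
Darcy-Weisbach: ΔP = f(L/D)(ρV²/2) = 0.04216·(365/0.0161)·(638·1.24²/2) = 0.04216·2.267e+04·490.5 = 4.688e+05 Pa.
Head loss h_f = ΔP/(ρg) = 4.688e+05/(638·9.81) = 74.9 m.

h_f ≈ 74.9 m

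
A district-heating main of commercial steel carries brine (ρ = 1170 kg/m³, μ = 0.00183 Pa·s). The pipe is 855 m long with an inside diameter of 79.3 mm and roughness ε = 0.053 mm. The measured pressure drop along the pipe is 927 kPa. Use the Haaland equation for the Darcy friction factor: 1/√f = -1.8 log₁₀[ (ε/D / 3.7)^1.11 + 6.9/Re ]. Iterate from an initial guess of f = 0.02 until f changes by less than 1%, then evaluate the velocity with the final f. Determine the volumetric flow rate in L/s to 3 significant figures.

Rearranging Darcy-Weisbach: V = √(2·ΔP·D/(f·L·ρ)). With ε/D = 5.3e-05/0.0793 = 0.000668, iterate starting from f = 0.02:
  f = 0.02 → V = √(2·9.27e+05·0.0793/(0.02·855·1170)) = 2.711 m/s; Re = ρVD/μ = 1.374e+05; f → 0.02008
Converged (Δf/f < 1%). With the final f = 0.02008: V = √(2·9.27e+05·0.0793/(0.02008·855·1170)) = 2.705 m/s.
Q = V·A = 2.705·(π/4·0.0793²) = 0.01336 m³/s = 13.4 L/s.

Q ≈ 13.4 L/s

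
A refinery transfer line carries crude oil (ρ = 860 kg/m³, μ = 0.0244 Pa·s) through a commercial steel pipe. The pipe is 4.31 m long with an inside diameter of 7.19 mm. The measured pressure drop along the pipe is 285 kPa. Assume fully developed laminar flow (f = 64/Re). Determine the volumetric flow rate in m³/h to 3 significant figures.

Q ≈ 0.640 m³/h

For laminar flow, f = 64/Re with Re = ρVD/μ, so Darcy-Weisbach reduces to ΔP = 32μLV/D². Solving for V: V = ΔP·D²/(32μL) = 2.85e+05·(0.00719)²/(32·0.0244·4.31) = 4.378 m/s.
Check: Re = ρVD/μ = 860·4.378·0.00719/0.0244 = 1109 < 2300, so the laminar assumption holds.
Q = V·A = 4.378·(π/4·0.00719²) = 0.0001778 m³/s = 0.640 m³/h.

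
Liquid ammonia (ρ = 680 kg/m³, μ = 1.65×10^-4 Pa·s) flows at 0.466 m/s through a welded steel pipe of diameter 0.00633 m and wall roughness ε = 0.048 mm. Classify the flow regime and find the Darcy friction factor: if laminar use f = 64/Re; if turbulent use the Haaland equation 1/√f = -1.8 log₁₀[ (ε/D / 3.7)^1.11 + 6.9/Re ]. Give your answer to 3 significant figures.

f ≈ 0.0395

Re = ρVD/μ = 680·0.466·0.00633/0.000165 = 1.216e+04.
Re > 4000 → turbulent. ε/D = 4.8e-05/0.00633 = 0.00758; Haaland: 1/√f = -1.8 log₁₀[0.00104 + 0.000568] = 5.03, so f = 0.03952.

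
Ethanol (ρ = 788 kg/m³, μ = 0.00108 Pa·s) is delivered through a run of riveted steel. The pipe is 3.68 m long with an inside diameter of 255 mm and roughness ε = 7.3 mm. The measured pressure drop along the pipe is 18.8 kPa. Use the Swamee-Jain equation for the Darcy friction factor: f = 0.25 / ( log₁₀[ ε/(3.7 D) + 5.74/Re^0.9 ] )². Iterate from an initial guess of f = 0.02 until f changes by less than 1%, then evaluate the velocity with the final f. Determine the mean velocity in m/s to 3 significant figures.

V ≈ 7.68 m/s

Rearranging Darcy-Weisbach: V = √(2·ΔP·D/(f·L·ρ)). With ε/D = 0.0073/0.255 = 0.0286, iterate starting from f = 0.02:
  f = 0.02 → V = √(2·1.88e+04·0.255/(0.02·3.68·788)) = 12.86 m/s; Re = ρVD/μ = 2.392e+06; f → 0.05611
  f = 0.05611 → V = 7.676 m/s; Re = 1.428e+06; f → 0.05613
Converged (Δf/f < 1%). With the final f = 0.05613: V = √(2·1.88e+04·0.255/(0.05613·3.68·788)) = 7.675 m/s.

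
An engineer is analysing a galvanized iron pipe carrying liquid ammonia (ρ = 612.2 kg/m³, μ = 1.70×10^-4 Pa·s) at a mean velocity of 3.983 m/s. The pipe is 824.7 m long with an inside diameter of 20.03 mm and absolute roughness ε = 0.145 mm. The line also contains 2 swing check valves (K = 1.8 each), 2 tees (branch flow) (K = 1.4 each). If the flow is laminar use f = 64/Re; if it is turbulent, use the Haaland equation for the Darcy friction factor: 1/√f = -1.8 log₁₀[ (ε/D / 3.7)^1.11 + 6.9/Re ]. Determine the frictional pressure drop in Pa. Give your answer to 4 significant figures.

Reynolds number Re = ρVD/μ = 612.2 · 3.983 · 0.02003 / 0.00017 = 2.873e+05.
Re > 4000 → turbulent. Relative roughness ε/D = 0.000145/0.02003 = 0.00724. Haaland: 1/√f = -1.8 log₁₀[(0.00724/3.7)^1.11 + 6.9/2.873e+05] = -1.8 log₁₀[0.000985 + 2.4e-05] = 5.393, so f = 0.03439.
Total minor-loss coefficient ΣK = 2·1.8 + 2·1.4 = 6.4.
ΔP = [f·L/D + ΣK]·(ρV²/2) = [0.03439·824.7/0.02003 + 6.4]·(612.2·3.983²/2) = [1416 + 6.4]·4856 = 6.906e+06 Pa.

ΔP ≈ 6906000 Pa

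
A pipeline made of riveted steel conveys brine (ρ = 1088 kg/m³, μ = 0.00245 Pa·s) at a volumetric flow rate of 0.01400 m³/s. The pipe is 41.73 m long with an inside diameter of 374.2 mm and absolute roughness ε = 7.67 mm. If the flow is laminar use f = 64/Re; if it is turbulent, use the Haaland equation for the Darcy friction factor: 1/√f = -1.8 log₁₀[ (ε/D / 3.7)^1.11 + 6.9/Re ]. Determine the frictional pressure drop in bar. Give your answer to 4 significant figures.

ΔP ≈ 5.007×10^-4 bar

Cross-sectional area A = πD²/4 = π(0.3742)²/4 = 0.11 m²; mean velocity V = Q/A = 0.014/0.11 = 0.1273 m/s.
Reynolds number Re = ρVD/μ = 1088 · 0.1273 · 0.3742 / 0.00245 = 2.115e+04.
Re > 4000 → turbulent. Relative roughness ε/D = 0.00767/0.3742 = 0.0205. Haaland: 1/√f = -1.8 log₁₀[(0.0205/3.7)^1.11 + 6.9/2.115e+04] = -1.8 log₁₀[0.00313 + 0.000326] = 4.431, so f = 0.05093.
Darcy-Weisbach: ΔP = f(L/D)(ρV²/2) = 0.05093·(41.73/0.3742)·(1088·0.1273²/2) = 0.05093·111.5·8.816 = 50.07 Pa.
ΔP = 50.07 Pa = 5.007×10^-4 bar.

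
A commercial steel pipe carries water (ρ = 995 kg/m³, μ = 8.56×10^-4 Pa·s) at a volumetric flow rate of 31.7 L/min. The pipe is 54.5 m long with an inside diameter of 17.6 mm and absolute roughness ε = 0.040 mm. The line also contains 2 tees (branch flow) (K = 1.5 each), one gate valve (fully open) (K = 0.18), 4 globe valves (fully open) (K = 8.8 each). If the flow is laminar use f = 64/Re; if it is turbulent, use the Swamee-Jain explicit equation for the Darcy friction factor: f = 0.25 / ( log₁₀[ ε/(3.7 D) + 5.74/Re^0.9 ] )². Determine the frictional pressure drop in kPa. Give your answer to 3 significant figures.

Q = 31.7 L/min = 31.7/60000 = 0.0005283 m³/s.
Cross-sectional area A = πD²/4 = π(0.0176)²/4 = 0.0002433 m²; mean velocity V = Q/A = 0.0005283/0.0002433 = 2.172 m/s.
Reynolds number Re = ρVD/μ = 995 · 2.172 · 0.0176 / 0.000856 = 4.443e+04.
Re > 4000 → turbulent. Relative roughness ε/D = 4e-05/0.0176 = 0.00227. Swamee-Jain: f = 0.25/(log₁₀[0.00227/3.7 + 5.74/4.443e+04^0.9])² = 0.25/(log₁₀[0.000614 + 0.000377])² = 0.25/(-3.004)² = 0.02771.
Total minor-loss coefficient ΣK = 2·1.5 + 1·0.18 + 4·8.8 = 38.4.
ΔP = [f·L/D + ΣK]·(ρV²/2) = [0.02771·54.5/0.0176 + 38.4]·(995·2.172²/2) = [85.79 + 38.4]·2346 = 2.913e+05 Pa.
ΔP = 2.913e+05 Pa = 291 kPa.

ΔP ≈ 291 kPa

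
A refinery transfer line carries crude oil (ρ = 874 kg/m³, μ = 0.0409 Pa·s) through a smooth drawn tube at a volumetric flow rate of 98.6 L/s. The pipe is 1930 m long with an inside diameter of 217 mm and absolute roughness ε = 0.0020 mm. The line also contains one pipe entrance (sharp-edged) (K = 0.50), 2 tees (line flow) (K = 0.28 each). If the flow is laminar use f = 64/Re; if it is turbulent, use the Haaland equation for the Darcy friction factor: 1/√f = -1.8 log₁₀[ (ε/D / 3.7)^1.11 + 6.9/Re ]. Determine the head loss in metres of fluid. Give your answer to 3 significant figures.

Q = 98.6 L/s = 98.6/1000 = 0.0986 m³/s.
Cross-sectional area A = πD²/4 = π(0.217)²/4 = 0.03698 m²; mean velocity V = Q/A = 0.0986/0.03698 = 2.666 m/s.
Reynolds number Re = ρVD/μ = 874 · 2.666 · 0.217 / 0.0409 = 1.236e+04.
Re > 4000 → turbulent. Relative roughness ε/D = 2e-06/0.217 = 9.22e-06. Haaland: 1/√f = -1.8 log₁₀[(9.22e-06/3.7)^1.11 + 6.9/1.236e+04] = -1.8 log₁₀[6.03e-07 + 0.000558] = 5.855, so f = 0.02917.
Total minor-loss coefficient ΣK = 1·0.5 + 2·0.28 = 1.06.
ΔP = [f·L/D + ΣK]·(ρV²/2) = [0.02917·1930/0.217 + 1.06]·(874·2.666²/2) = [259.4 + 1.06]·3106 = 8.091e+05 Pa.
Head loss h_f = ΔP/(ρg) = 8.091e+05/(874·9.81) = 94.4 m.

h_f ≈ 94.4 m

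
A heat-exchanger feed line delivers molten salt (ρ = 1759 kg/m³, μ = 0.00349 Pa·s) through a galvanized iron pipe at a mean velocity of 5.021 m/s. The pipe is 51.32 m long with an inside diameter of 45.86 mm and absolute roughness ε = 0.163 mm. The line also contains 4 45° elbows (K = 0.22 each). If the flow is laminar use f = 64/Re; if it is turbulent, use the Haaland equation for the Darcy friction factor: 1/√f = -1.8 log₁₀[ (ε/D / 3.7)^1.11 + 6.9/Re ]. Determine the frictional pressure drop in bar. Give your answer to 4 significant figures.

Reynolds number Re = ρVD/μ = 1759 · 5.021 · 0.04586 / 0.00349 = 1.161e+05.
Re > 4000 → turbulent. Relative roughness ε/D = 0.000163/0.04586 = 0.00355. Haaland: 1/√f = -1.8 log₁₀[(0.00355/3.7)^1.11 + 6.9/1.161e+05] = -1.8 log₁₀[0.000447 + 5.95e-05] = 5.931, so f = 0.02842.
Total minor-loss coefficient ΣK = 4·0.22 = 0.88.
ΔP = [f·L/D + ΣK]·(ρV²/2) = [0.02842·51.32/0.04586 + 0.88]·(1759·5.021²/2) = [31.81 + 0.88]·2.217e+04 = 7.248e+05 Pa.
ΔP = 7.248e+05 Pa = 7.248 bar.

ΔP ≈ 7.248 bar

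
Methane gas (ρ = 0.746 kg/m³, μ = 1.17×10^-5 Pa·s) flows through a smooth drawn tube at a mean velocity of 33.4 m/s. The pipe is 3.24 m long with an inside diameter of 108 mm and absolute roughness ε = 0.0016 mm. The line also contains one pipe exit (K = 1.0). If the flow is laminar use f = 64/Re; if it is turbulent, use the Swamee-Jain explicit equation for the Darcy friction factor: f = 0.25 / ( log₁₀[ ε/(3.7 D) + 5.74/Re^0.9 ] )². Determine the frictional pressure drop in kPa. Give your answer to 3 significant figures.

ΔP ≈ 0.607 kPa

Reynolds number Re = ρVD/μ = 0.746 · 33.4 · 0.108 / 1.17e-05 = 2.3e+05.
Re > 4000 → turbulent. Relative roughness ε/D = 1.6e-06/0.108 = 1.48e-05. Swamee-Jain: f = 0.25/(log₁₀[1.48e-05/3.7 + 5.74/2.3e+05^0.9])² = 0.25/(log₁₀[4e-06 + 8.58e-05])² = 0.25/(-4.047)² = 0.01527.
Total minor-loss coefficient ΣK = 1·1 = 1.
ΔP = [f·L/D + ΣK]·(ρV²/2) = [0.01527·3.24/0.108 + 1]·(0.746·33.4²/2) = [0.458 + 1]·416.1 = 606.7 Pa.
ΔP = 606.7 Pa = 0.607 kPa.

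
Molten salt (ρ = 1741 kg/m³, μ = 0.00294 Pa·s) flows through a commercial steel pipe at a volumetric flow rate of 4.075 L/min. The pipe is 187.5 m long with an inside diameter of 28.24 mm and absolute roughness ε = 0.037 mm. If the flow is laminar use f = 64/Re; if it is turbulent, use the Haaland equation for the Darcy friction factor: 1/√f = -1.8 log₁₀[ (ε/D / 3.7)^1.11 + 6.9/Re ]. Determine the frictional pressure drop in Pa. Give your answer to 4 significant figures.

ΔP ≈ 2398 Pa

Q = 4.075 L/min = 4.075/60000 = 6.792e-05 m³/s.
Cross-sectional area A = πD²/4 = π(0.02824)²/4 = 0.0006264 m²; mean velocity V = Q/A = 6.792e-05/0.0006264 = 0.1084 m/s.
Reynolds number Re = ρVD/μ = 1741 · 0.1084 · 0.02824 / 0.00294 = 1813.
Re < 2300 → laminar flow, so f = 64/Re = 64/1813 = 0.03529 (the turbulent correlation is not needed).
Darcy-Weisbach: ΔP = f(L/D)(ρV²/2) = 0.03529·(187.5/0.02824)·(1741·0.1084²/2) = 0.03529·6640·10.23 = 2398 Pa.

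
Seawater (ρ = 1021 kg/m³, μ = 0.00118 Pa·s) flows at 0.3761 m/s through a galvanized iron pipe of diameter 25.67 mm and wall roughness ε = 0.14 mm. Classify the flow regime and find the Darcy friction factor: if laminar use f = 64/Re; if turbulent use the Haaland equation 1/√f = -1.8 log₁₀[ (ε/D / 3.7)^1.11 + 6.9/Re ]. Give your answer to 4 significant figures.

f ≈ 0.03906

Re = ρVD/μ = 1021·0.3761·0.02567/0.00118 = 8354.
Re > 4000 → turbulent. ε/D = 0.00014/0.02567 = 0.00545; Haaland: 1/√f = -1.8 log₁₀[0.00072 + 0.000826] = 5.06, so f = 0.03906.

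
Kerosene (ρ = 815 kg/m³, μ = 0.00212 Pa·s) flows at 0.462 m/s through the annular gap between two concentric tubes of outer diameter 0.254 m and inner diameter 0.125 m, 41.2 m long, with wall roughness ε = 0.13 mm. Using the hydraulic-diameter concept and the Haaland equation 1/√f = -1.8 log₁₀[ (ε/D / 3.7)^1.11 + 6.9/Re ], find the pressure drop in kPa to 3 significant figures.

Hydraulic diameter D_h = 4A/P = D_o - D_i = 0.254 - 0.125 = 0.129 m.
Re = ρVD_h/μ = 815·0.462·0.129/0.00212 = 2.291e+04.
ε/D_h = 0.00013/0.129 = 0.00101; Haaland gives 1/√f = -1.8 log₁₀[0.00011+0.000301] = 6.094, so f = 0.02693.
ΔP = f(L/D_h)(ρV²/2) = 0.02693·41.2/0.129·86.98 = 748 Pa.
ΔP = 0.748 kPa.

ΔP ≈ 0.748 kPa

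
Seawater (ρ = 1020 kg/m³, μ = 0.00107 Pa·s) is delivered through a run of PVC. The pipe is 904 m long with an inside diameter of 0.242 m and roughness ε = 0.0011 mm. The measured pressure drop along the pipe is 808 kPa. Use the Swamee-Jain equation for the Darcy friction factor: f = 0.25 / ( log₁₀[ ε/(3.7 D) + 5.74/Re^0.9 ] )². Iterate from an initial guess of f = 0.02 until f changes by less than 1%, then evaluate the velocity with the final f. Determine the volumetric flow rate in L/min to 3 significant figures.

Q ≈ 17100 L/min

Rearranging Darcy-Weisbach: V = √(2·ΔP·D/(f·L·ρ)). With ε/D = 1.1e-06/0.242 = 4.55e-06, iterate starting from f = 0.02:
  f = 0.02 → V = √(2·8.08e+05·0.242/(0.02·904·1020)) = 4.605 m/s; Re = ρVD/μ = 1.062e+06; f → 0.01161
  f = 0.01161 → V = 6.045 m/s; Re = 1.394e+06; f → 0.01112
  f = 0.01112 → V = 6.175 m/s; Re = 1.424e+06; f → 0.01109
Converged (Δf/f < 1%). With the final f = 0.01109: V = √(2·8.08e+05·0.242/(0.01109·904·1020)) = 6.185 m/s.
Q = V·A = 6.185·(π/4·0.242²) = 0.2845 m³/s = 17100 L/min.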